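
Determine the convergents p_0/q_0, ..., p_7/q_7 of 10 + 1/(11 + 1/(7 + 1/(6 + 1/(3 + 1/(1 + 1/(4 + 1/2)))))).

10/1, 111/11, 787/78, 4833/479, 15286/1515, 20119/1994, 95762/9491, 211643/20976

Using the convergent recurrence p_i = a_i*p_{i-1} + p_{i-2}, q_i = a_i*q_{i-1} + q_{i-2} with p_{-2}=0, p_{-1}=1, q_{-2}=1, q_{-1}=0:
  i=0: a_0=10, p_0 = 10*1 + 0 = 10, q_0 = 10*0 + 1 = 1.
  i=1: a_1=11, p_1 = 11*10 + 1 = 111, q_1 = 11*1 + 0 = 11.
  i=2: a_2=7, p_2 = 7*111 + 10 = 787, q_2 = 7*11 + 1 = 78.
  i=3: a_3=6, p_3 = 6*787 + 111 = 4833, q_3 = 6*78 + 11 = 479.
  i=4: a_4=3, p_4 = 3*4833 + 787 = 15286, q_4 = 3*479 + 78 = 1515.
  i=5: a_5=1, p_5 = 1*15286 + 4833 = 20119, q_5 = 1*1515 + 479 = 1994.
  i=6: a_6=4, p_6 = 4*20119 + 15286 = 95762, q_6 = 4*1994 + 1515 = 9491.
  i=7: a_7=2, p_7 = 2*95762 + 20119 = 211643, q_7 = 2*9491 + 1994 = 20976.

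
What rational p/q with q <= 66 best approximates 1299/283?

280/61

Expand x = 1299/283 as a continued fraction with the Euclidean algorithm:
  1299 = 4*283 + 167, so a_0 = 4.
  283 = 1*167 + 116, so a_1 = 1.
  167 = 1*116 + 51, so a_2 = 1.
  116 = 2*51 + 14, so a_3 = 2.
  51 = 3*14 + 9, so a_4 = 3.
  14 = 1*9 + 5, so a_5 = 1.
  9 = 1*5 + 4, so a_6 = 1.
  5 = 1*4 + 1, so a_7 = 1.
  4 = 4*1 + 0, so a_8 = 4.
so x = [4; 1, 1, 2, 3, 1, 1, 1, 4].
Convergents (p_i = a_i*p_{i-1} + p_{i-2}, q_i = a_i*q_{i-1} + q_{i-2} with p_{-2}=0, p_{-1}=1, q_{-2}=1, q_{-1}=0), until the denominator exceeds 66:
  i=0: a_0=4, p_0 = 4*1 + 0 = 4, q_0 = 4*0 + 1 = 1.
  i=1: a_1=1, p_1 = 1*4 + 1 = 5, q_1 = 1*1 + 0 = 1.
  i=2: a_2=1, p_2 = 1*5 + 4 = 9, q_2 = 1*1 + 1 = 2.
  i=3: a_3=2, p_3 = 2*9 + 5 = 23, q_3 = 2*2 + 1 = 5.
  i=4: a_4=3, p_4 = 3*23 + 9 = 78, q_4 = 3*5 + 2 = 17.
  i=5: a_5=1, p_5 = 1*78 + 23 = 101, q_5 = 1*17 + 5 = 22.
  i=6: a_6=1, p_6 = 1*101 + 78 = 179, q_6 = 1*22 + 17 = 39.
  i=7: a_7=1, p_7 = 1*179 + 101 = 280, q_7 = 1*39 + 22 = 61.
  i=8: a_8=4, p_8 = 4*280 + 179 = 1299, q_8 = 4*61 + 39 = 283.
q_8 = 283 > 66, so the last convergent with denominator <= 66 is p_7/q_7 = 280/61.
The closest fraction with denominator <= 66 is either p_7/q_7 or the intermediate fraction (k*p_7 + p_6)/(k*q_7 + q_6) with the largest k >= 1 whose denominator stays <= 66; these approach x as k grows, and every other convergent or intermediate fraction in range is farther away.
Largest k: floor((66 - q_6)/q_7) = floor((66 - 39)/61) = 0.
Since k = 0, no intermediate fraction beyond p_7/q_7 has denominator <= 66, so the convergent 280/61 is the closest (its error is |1299*61 - 280*283|/(283*61) = 1/17263).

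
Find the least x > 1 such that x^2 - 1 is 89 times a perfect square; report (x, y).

(x, y) = (500001, 53000)

First expand sqrt(89) as a continued fraction. With x_i = (sqrt(89) + m_i)/d_i and (m_0, d_0) = (0, 1): a_0 = floor(sqrt(89)) = 9, since 9^2 = 81 <= 89 < 100 = 10^2.
Iterate m_{i+1} = d_i*a_i - m_i, d_{i+1} = (89 - m_{i+1}^2)/d_i, a_{i+1} = floor((a_0 + m_{i+1})/d_{i+1}):
  m_1 = 1*9 - 0 = 9, d_1 = (89 - 9^2)/1 = 8/1 = 8, a_1 = floor((9 + 9)/8) = 2.
  m_2 = 8*2 - 9 = 7, d_2 = (89 - 7^2)/8 = 40/8 = 5, a_2 = floor((9 + 7)/5) = 3.
  m_3 = 5*3 - 7 = 8, d_3 = (89 - 8^2)/5 = 25/5 = 5, a_3 = floor((9 + 8)/5) = 3.
  m_4 = 5*3 - 8 = 7, d_4 = (89 - 7^2)/5 = 40/5 = 8, a_4 = floor((9 + 7)/8) = 2.
  m_5 = 8*2 - 7 = 9, d_5 = (89 - 9^2)/8 = 8/8 = 1, a_5 = floor((9 + 9)/1) = 18.
  m_6 = 1*18 - 9 = 9, d_6 = (89 - 9^2)/1 = 8/1 = 8: (m_6, d_6) = (m_1, d_1) = (9, 8), so from here the quotients repeat a_1, ..., a_5; the period length is 5.
So sqrt(89) = [9; (2, 3, 3, 2, 18)] with period length k = 5.
k is odd, so (p_{k-1}, q_{k-1}) only solves x^2 - 89y^2 = -1 and the fundamental solution of x^2 - 89y^2 = 1 is (p_{2k-1}, q_{2k-1}) = (p_9, q_9); compute convergents through index 9, running through the period twice.
Convergents (p_i = a_i*p_{i-1} + p_{i-2}, q_i = a_i*q_{i-1} + q_{i-2} with p_{-2}=0, p_{-1}=1, q_{-2}=1, q_{-1}=0):
  i=0: a_0=9, p_0 = 9*1 + 0 = 9, q_0 = 9*0 + 1 = 1.
  i=1: a_1=2, p_1 = 2*9 + 1 = 19, q_1 = 2*1 + 0 = 2.
  i=2: a_2=3, p_2 = 3*19 + 9 = 66, q_2 = 3*2 + 1 = 7.
  i=3: a_3=3, p_3 = 3*66 + 19 = 217, q_3 = 3*7 + 2 = 23.
  i=4: a_4=2, p_4 = 2*217 + 66 = 500, q_4 = 2*23 + 7 = 53.
  i=5: a_5=18, p_5 = 18*500 + 217 = 9217, q_5 = 18*53 + 23 = 977.
  i=6: a_6=2, p_6 = 2*9217 + 500 = 18934, q_6 = 2*977 + 53 = 2007.
  i=7: a_7=3, p_7 = 3*18934 + 9217 = 66019, q_7 = 3*2007 + 977 = 6998.
  i=8: a_8=3, p_8 = 3*66019 + 18934 = 216991, q_8 = 3*6998 + 2007 = 23001.
  i=9: a_9=2, p_9 = 2*216991 + 66019 = 500001, q_9 = 2*23001 + 6998 = 53000.
Indeed p_4^2 - 89*q_4^2 = 250000 - 250001 = -1, not +1.
Check: 500001^2 - 89*53000^2 = 250001000001 - 250001000000 = 1, so (x, y) = (500001, 53000) solves the equation, and by the theorem it is the least positive solution.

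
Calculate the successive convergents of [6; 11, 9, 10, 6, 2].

6/1, 67/11, 609/100, 6157/1011, 37551/6166, 81259/13343

Using the convergent recurrence p_i = a_i*p_{i-1} + p_{i-2}, q_i = a_i*q_{i-1} + q_{i-2} with p_{-2}=0, p_{-1}=1, q_{-2}=1, q_{-1}=0:
  i=0: a_0=6, p_0 = 6*1 + 0 = 6, q_0 = 6*0 + 1 = 1.
  i=1: a_1=11, p_1 = 11*6 + 1 = 67, q_1 = 11*1 + 0 = 11.
  i=2: a_2=9, p_2 = 9*67 + 6 = 609, q_2 = 9*11 + 1 = 100.
  i=3: a_3=10, p_3 = 10*609 + 67 = 6157, q_3 = 10*100 + 11 = 1011.
  i=4: a_4=6, p_4 = 6*6157 + 609 = 37551, q_4 = 6*1011 + 100 = 6166.
  i=5: a_5=2, p_5 = 2*37551 + 6157 = 81259, q_5 = 2*6166 + 1011 = 13343.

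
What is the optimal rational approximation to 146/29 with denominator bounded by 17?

Expand x = 146/29 as a continued fraction with the Euclidean algorithm:
  146 = 5*29 + 1, so a_0 = 5.
  29 = 29*1 + 0, so a_1 = 29.
so x = [5; 29].
Convergents (p_i = a_i*p_{i-1} + p_{i-2}, q_i = a_i*q_{i-1} + q_{i-2} with p_{-2}=0, p_{-1}=1, q_{-2}=1, q_{-1}=0), until the denominator exceeds 17:
  i=0: a_0=5, p_0 = 5*1 + 0 = 5, q_0 = 5*0 + 1 = 1.
  i=1: a_1=29, p_1 = 29*5 + 1 = 146, q_1 = 29*1 + 0 = 29.
q_1 = 29 > 17, so the last convergent with denominator <= 17 is p_0/q_0 = 5/1.
The closest fraction with denominator <= 17 is either p_0/q_0 or the intermediate fraction (k*p_0 + p_{-1})/(k*q_0 + q_{-1}) with the largest k >= 1 whose denominator stays <= 17; these approach x as k grows, and every other convergent or intermediate fraction in range is farther away.
Largest k: floor((17 - q_{-1})/q_0) = floor((17 - 0)/1) = 17 (using the seeds p_{-1} = 1, q_{-1} = 0).
That gives (17*5 + 1)/(17*1 + 0) = 86/17.
Compare the errors: |x - 5/1| = |146*1 - 5*29|/(29*1) = 1/29, and |x - 86/17| = |146*17 - 86*29|/(29*17) = 12/493.
Cross-multiplying, 12*29 = 348 < 493 = 1*493, so 12/493 is smaller: the intermediate fraction 86/17 is closer to x than 5/1.

86/17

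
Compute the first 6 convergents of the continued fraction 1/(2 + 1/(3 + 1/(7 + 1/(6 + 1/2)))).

0/1, 1/2, 3/7, 22/51, 135/313, 292/677

Using the convergent recurrence p_i = a_i*p_{i-1} + p_{i-2}, q_i = a_i*q_{i-1} + q_{i-2} with p_{-2}=0, p_{-1}=1, q_{-2}=1, q_{-1}=0:
  i=0: a_0=0, p_0 = 0*1 + 0 = 0, q_0 = 0*0 + 1 = 1.
  i=1: a_1=2, p_1 = 2*0 + 1 = 1, q_1 = 2*1 + 0 = 2.
  i=2: a_2=3, p_2 = 3*1 + 0 = 3, q_2 = 3*2 + 1 = 7.
  i=3: a_3=7, p_3 = 7*3 + 1 = 22, q_3 = 7*7 + 2 = 51.
  i=4: a_4=6, p_4 = 6*22 + 3 = 135, q_4 = 6*51 + 7 = 313.
  i=5: a_5=2, p_5 = 2*135 + 22 = 292, q_5 = 2*313 + 51 = 677.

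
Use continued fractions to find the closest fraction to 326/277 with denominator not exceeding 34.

20/17

Expand x = 326/277 as a continued fraction with the Euclidean algorithm:
  326 = 1*277 + 49, so a_0 = 1.
  277 = 5*49 + 32, so a_1 = 5.
  49 = 1*32 + 17, so a_2 = 1.
  32 = 1*17 + 15, so a_3 = 1.
  17 = 1*15 + 2, so a_4 = 1.
  15 = 7*2 + 1, so a_5 = 7.
  2 = 2*1 + 0, so a_6 = 2.
so x = [1; 5, 1, 1, 1, 7, 2].
Convergents (p_i = a_i*p_{i-1} + p_{i-2}, q_i = a_i*q_{i-1} + q_{i-2} with p_{-2}=0, p_{-1}=1, q_{-2}=1, q_{-1}=0), until the denominator exceeds 34:
  i=0: a_0=1, p_0 = 1*1 + 0 = 1, q_0 = 1*0 + 1 = 1.
  i=1: a_1=5, p_1 = 5*1 + 1 = 6, q_1 = 5*1 + 0 = 5.
  i=2: a_2=1, p_2 = 1*6 + 1 = 7, q_2 = 1*5 + 1 = 6.
  i=3: a_3=1, p_3 = 1*7 + 6 = 13, q_3 = 1*6 + 5 = 11.
  i=4: a_4=1, p_4 = 1*13 + 7 = 20, q_4 = 1*11 + 6 = 17.
  i=5: a_5=7, p_5 = 7*20 + 13 = 153, q_5 = 7*17 + 11 = 130.
q_5 = 130 > 34, so the last convergent with denominator <= 34 is p_4/q_4 = 20/17.
The closest fraction with denominator <= 34 is either p_4/q_4 or the intermediate fraction (k*p_4 + p_3)/(k*q_4 + q_3) with the largest k >= 1 whose denominator stays <= 34; these approach x as k grows, and every other convergent or intermediate fraction in range is farther away.
Largest k: floor((34 - q_3)/q_4) = floor((34 - 11)/17) = 1.
That gives (1*20 + 13)/(1*17 + 11) = 33/28.
Compare the errors: |x - 20/17| = |326*17 - 20*277|/(277*17) = 2/4709, and |x - 33/28| = |326*28 - 33*277|/(277*28) = 13/7756.
Cross-multiplying, 2*7756 = 15512 < 61217 = 13*4709, so 2/4709 is smaller: the convergent 20/17 is closer to x than 33/28.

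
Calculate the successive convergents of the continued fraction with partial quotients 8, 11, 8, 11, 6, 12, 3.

Using the convergent recurrence p_i = a_i*p_{i-1} + p_{i-2}, q_i = a_i*q_{i-1} + q_{i-2} with p_{-2}=0, p_{-1}=1, q_{-2}=1, q_{-1}=0:
  i=0: a_0=8, p_0 = 8*1 + 0 = 8, q_0 = 8*0 + 1 = 1.
  i=1: a_1=11, p_1 = 11*8 + 1 = 89, q_1 = 11*1 + 0 = 11.
  i=2: a_2=8, p_2 = 8*89 + 8 = 720, q_2 = 8*11 + 1 = 89.
  i=3: a_3=11, p_3 = 11*720 + 89 = 8009, q_3 = 11*89 + 11 = 990.
  i=4: a_4=6, p_4 = 6*8009 + 720 = 48774, q_4 = 6*990 + 89 = 6029.
  i=5: a_5=12, p_5 = 12*48774 + 8009 = 593297, q_5 = 12*6029 + 990 = 73338.
  i=6: a_6=3, p_6 = 3*593297 + 48774 = 1828665, q_6 = 3*73338 + 6029 = 226043.

8/1, 89/11, 720/89, 8009/990, 48774/6029, 593297/73338, 1828665/226043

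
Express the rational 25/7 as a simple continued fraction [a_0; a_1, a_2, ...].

Run the Euclidean algorithm on 25 and 7; the successive quotients are the partial quotients a_0, a_1, ... (each step inverts the fractional part left over by the previous one):
  25 = 3*7 + 4, so a_0 = 3.
  7 = 1*4 + 3, so a_1 = 1.
  4 = 1*3 + 1, so a_2 = 1.
  3 = 3*1 + 0, so a_3 = 3.
The remainder reaches 0 after 4 divisions, so the expansion has 4 partial quotients, read off in order.

[3; 1, 1, 3]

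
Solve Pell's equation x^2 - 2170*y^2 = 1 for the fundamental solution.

(x, y) = (559, 12)

First expand sqrt(2170) as a continued fraction. With x_i = (sqrt(2170) + m_i)/d_i and (m_0, d_0) = (0, 1): a_0 = floor(sqrt(2170)) = 46, since 46^2 = 2116 <= 2170 < 2209 = 47^2.
Iterate m_{i+1} = d_i*a_i - m_i, d_{i+1} = (2170 - m_{i+1}^2)/d_i, a_{i+1} = floor((a_0 + m_{i+1})/d_{i+1}):
  m_1 = 1*46 - 0 = 46, d_1 = (2170 - 46^2)/1 = 54/1 = 54, a_1 = floor((46 + 46)/54) = 1.
  m_2 = 54*1 - 46 = 8, d_2 = (2170 - 8^2)/54 = 2106/54 = 39, a_2 = floor((46 + 8)/39) = 1.
  m_3 = 39*1 - 8 = 31, d_3 = (2170 - 31^2)/39 = 1209/39 = 31, a_3 = floor((46 + 31)/31) = 2.
  m_4 = 31*2 - 31 = 31, d_4 = (2170 - 31^2)/31 = 1209/31 = 39, a_4 = floor((46 + 31)/39) = 1.
  m_5 = 39*1 - 31 = 8, d_5 = (2170 - 8^2)/39 = 2106/39 = 54, a_5 = floor((46 + 8)/54) = 1.
  m_6 = 54*1 - 8 = 46, d_6 = (2170 - 46^2)/54 = 54/54 = 1, a_6 = floor((46 + 46)/1) = 92.
  m_7 = 1*92 - 46 = 46, d_7 = (2170 - 46^2)/1 = 54/1 = 54: (m_7, d_7) = (m_1, d_1) = (46, 54), so from here the quotients repeat a_1, ..., a_6; the period length is 6.
So sqrt(2170) = [46; (1, 1, 2, 1, 1, 92)] with period length k = 6.
k is even, so the fundamental solution of x^2 - 2170y^2 = 1 is (p_{k-1}, q_{k-1}) = (p_5, q_5); compute convergents through index 5.
Convergents (p_i = a_i*p_{i-1} + p_{i-2}, q_i = a_i*q_{i-1} + q_{i-2} with p_{-2}=0, p_{-1}=1, q_{-2}=1, q_{-1}=0):
  i=0: a_0=46, p_0 = 46*1 + 0 = 46, q_0 = 46*0 + 1 = 1.
  i=1: a_1=1, p_1 = 1*46 + 1 = 47, q_1 = 1*1 + 0 = 1.
  i=2: a_2=1, p_2 = 1*47 + 46 = 93, q_2 = 1*1 + 1 = 2.
  i=3: a_3=2, p_3 = 2*93 + 47 = 233, q_3 = 2*2 + 1 = 5.
  i=4: a_4=1, p_4 = 1*233 + 93 = 326, q_4 = 1*5 + 2 = 7.
  i=5: a_5=1, p_5 = 1*326 + 233 = 559, q_5 = 1*7 + 5 = 12.
Check: 559^2 - 2170*12^2 = 312481 - 312480 = 1, so (x, y) = (559, 12) solves the equation, and by the theorem it is the least positive solution.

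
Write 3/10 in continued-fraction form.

Run the Euclidean algorithm on 3 and 10; the successive quotients are the partial quotients a_0, a_1, ... (each step inverts the fractional part left over by the previous one):
  3 = 0*10 + 3, so a_0 = 0.
  10 = 3*3 + 1, so a_1 = 3.
  3 = 3*1 + 0, so a_2 = 3.
The remainder reaches 0 after 3 divisions, so the expansion has 3 partial quotients, read off in order.

[0; 3, 3]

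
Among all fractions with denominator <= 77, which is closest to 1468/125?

505/43

Expand x = 1468/125 as a continued fraction with the Euclidean algorithm:
  1468 = 11*125 + 93, so a_0 = 11.
  125 = 1*93 + 32, so a_1 = 1.
  93 = 2*32 + 29, so a_2 = 2.
  32 = 1*29 + 3, so a_3 = 1.
  29 = 9*3 + 2, so a_4 = 9.
  3 = 1*2 + 1, so a_5 = 1.
  2 = 2*1 + 0, so a_6 = 2.
so x = [11; 1, 2, 1, 9, 1, 2].
Convergents (p_i = a_i*p_{i-1} + p_{i-2}, q_i = a_i*q_{i-1} + q_{i-2} with p_{-2}=0, p_{-1}=1, q_{-2}=1, q_{-1}=0), until the denominator exceeds 77:
  i=0: a_0=11, p_0 = 11*1 + 0 = 11, q_0 = 11*0 + 1 = 1.
  i=1: a_1=1, p_1 = 1*11 + 1 = 12, q_1 = 1*1 + 0 = 1.
  i=2: a_2=2, p_2 = 2*12 + 11 = 35, q_2 = 2*1 + 1 = 3.
  i=3: a_3=1, p_3 = 1*35 + 12 = 47, q_3 = 1*3 + 1 = 4.
  i=4: a_4=9, p_4 = 9*47 + 35 = 458, q_4 = 9*4 + 3 = 39.
  i=5: a_5=1, p_5 = 1*458 + 47 = 505, q_5 = 1*39 + 4 = 43.
  i=6: a_6=2, p_6 = 2*505 + 458 = 1468, q_6 = 2*43 + 39 = 125.
q_6 = 125 > 77, so the last convergent with denominator <= 77 is p_5/q_5 = 505/43.
The closest fraction with denominator <= 77 is either p_5/q_5 or the intermediate fraction (k*p_5 + p_4)/(k*q_5 + q_4) with the largest k >= 1 whose denominator stays <= 77; these approach x as k grows, and every other convergent or intermediate fraction in range is farther away.
Largest k: floor((77 - q_4)/q_5) = floor((77 - 39)/43) = 0.
Since k = 0, no intermediate fraction beyond p_5/q_5 has denominator <= 77, so the convergent 505/43 is the closest (its error is |1468*43 - 505*125|/(125*43) = 1/5375).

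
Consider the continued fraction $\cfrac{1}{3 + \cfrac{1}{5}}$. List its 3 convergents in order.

0/1, 1/3, 5/16

Using the convergent recurrence p_i = a_i*p_{i-1} + p_{i-2}, q_i = a_i*q_{i-1} + q_{i-2} with p_{-2}=0, p_{-1}=1, q_{-2}=1, q_{-1}=0:
  i=0: a_0=0, p_0 = 0*1 + 0 = 0, q_0 = 0*0 + 1 = 1.
  i=1: a_1=3, p_1 = 3*0 + 1 = 1, q_1 = 3*1 + 0 = 3.
  i=2: a_2=5, p_2 = 5*1 + 0 = 5, q_2 = 5*3 + 1 = 16.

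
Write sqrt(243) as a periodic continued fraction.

Write x_i = (sqrt(243) + m_i)/d_i with (m_0, d_0) = (0, 1). a_0 = floor(sqrt(243)) = 15, since 15^2 = 225 <= 243 < 256 = 16^2.
Iterate m_{i+1} = d_i*a_i - m_i, d_{i+1} = (243 - m_{i+1}^2)/d_i, a_{i+1} = floor((a_0 + m_{i+1})/d_{i+1}):
  m_1 = 1*15 - 0 = 15, d_1 = (243 - 15^2)/1 = 18/1 = 18, a_1 = floor((15 + 15)/18) = 1.
  m_2 = 18*1 - 15 = 3, d_2 = (243 - 3^2)/18 = 234/18 = 13, a_2 = floor((15 + 3)/13) = 1.
  m_3 = 13*1 - 3 = 10, d_3 = (243 - 10^2)/13 = 143/13 = 11, a_3 = floor((15 + 10)/11) = 2.
  m_4 = 11*2 - 10 = 12, d_4 = (243 - 12^2)/11 = 99/11 = 9, a_4 = floor((15 + 12)/9) = 3.
  m_5 = 9*3 - 12 = 15, d_5 = (243 - 15^2)/9 = 18/9 = 2, a_5 = floor((15 + 15)/2) = 15.
  m_6 = 2*15 - 15 = 15, d_6 = (243 - 15^2)/2 = 18/2 = 9, a_6 = floor((15 + 15)/9) = 3.
  m_7 = 9*3 - 15 = 12, d_7 = (243 - 12^2)/9 = 99/9 = 11, a_7 = floor((15 + 12)/11) = 2.
  m_8 = 11*2 - 12 = 10, d_8 = (243 - 10^2)/11 = 143/11 = 13, a_8 = floor((15 + 10)/13) = 1.
  m_9 = 13*1 - 10 = 3, d_9 = (243 - 3^2)/13 = 234/13 = 18, a_9 = floor((15 + 3)/18) = 1.
  m_10 = 18*1 - 3 = 15, d_10 = (243 - 15^2)/18 = 18/18 = 1, a_10 = floor((15 + 15)/1) = 30.
  m_11 = 1*30 - 15 = 15, d_11 = (243 - 15^2)/1 = 18/1 = 18: (m_11, d_11) = (m_1, d_1) = (15, 18), so from here the quotients repeat a_1, ..., a_10; the period length is 10.
Hence the expansion of sqrt(243) is a_0 = 15 followed by the repeating block 1, 1, 2, 3, 15, 3, 2, 1, 1, 30 (period 10).

[15; (1, 1, 2, 3, 15, 3, 2, 1, 1, 30)]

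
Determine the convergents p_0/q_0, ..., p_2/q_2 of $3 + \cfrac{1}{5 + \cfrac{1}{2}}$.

Using the convergent recurrence p_i = a_i*p_{i-1} + p_{i-2}, q_i = a_i*q_{i-1} + q_{i-2} with p_{-2}=0, p_{-1}=1, q_{-2}=1, q_{-1}=0:
  i=0: a_0=3, p_0 = 3*1 + 0 = 3, q_0 = 3*0 + 1 = 1.
  i=1: a_1=5, p_1 = 5*3 + 1 = 16, q_1 = 5*1 + 0 = 5.
  i=2: a_2=2, p_2 = 2*16 + 3 = 35, q_2 = 2*5 + 1 = 11.

3/1, 16/5, 35/11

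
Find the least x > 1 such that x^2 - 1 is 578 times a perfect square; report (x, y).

(x, y) = (577, 24)

First expand sqrt(578) as a continued fraction. With x_i = (sqrt(578) + m_i)/d_i and (m_0, d_0) = (0, 1): a_0 = floor(sqrt(578)) = 24, since 24^2 = 576 <= 578 < 625 = 25^2.
Iterate m_{i+1} = d_i*a_i - m_i, d_{i+1} = (578 - m_{i+1}^2)/d_i, a_{i+1} = floor((a_0 + m_{i+1})/d_{i+1}):
  m_1 = 1*24 - 0 = 24, d_1 = (578 - 24^2)/1 = 2/1 = 2, a_1 = floor((24 + 24)/2) = 24.
  m_2 = 2*24 - 24 = 24, d_2 = (578 - 24^2)/2 = 2/2 = 1, a_2 = floor((24 + 24)/1) = 48.
  m_3 = 1*48 - 24 = 24, d_3 = (578 - 24^2)/1 = 2/1 = 2: (m_3, d_3) = (m_1, d_1) = (24, 2), so from here the quotients repeat a_1, a_2; the period length is 2.
So sqrt(578) = [24; (24, 48)] with period length k = 2.
k is even, so the fundamental solution of x^2 - 578y^2 = 1 is (p_{k-1}, q_{k-1}) = (p_1, q_1); compute convergents through index 1.
Convergents (p_i = a_i*p_{i-1} + p_{i-2}, q_i = a_i*q_{i-1} + q_{i-2} with p_{-2}=0, p_{-1}=1, q_{-2}=1, q_{-1}=0):
  i=0: a_0=24, p_0 = 24*1 + 0 = 24, q_0 = 24*0 + 1 = 1.
  i=1: a_1=24, p_1 = 24*24 + 1 = 577, q_1 = 24*1 + 0 = 24.
Check: 577^2 - 578*24^2 = 332929 - 332928 = 1, so (x, y) = (577, 24) solves the equation, and by the theorem it is the least positive solution.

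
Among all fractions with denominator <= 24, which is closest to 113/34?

73/22

Expand x = 113/34 as a continued fraction with the Euclidean algorithm:
  113 = 3*34 + 11, so a_0 = 3.
  34 = 3*11 + 1, so a_1 = 3.
  11 = 11*1 + 0, so a_2 = 11.
so x = [3; 3, 11].
Convergents (p_i = a_i*p_{i-1} + p_{i-2}, q_i = a_i*q_{i-1} + q_{i-2} with p_{-2}=0, p_{-1}=1, q_{-2}=1, q_{-1}=0), until the denominator exceeds 24:
  i=0: a_0=3, p_0 = 3*1 + 0 = 3, q_0 = 3*0 + 1 = 1.
  i=1: a_1=3, p_1 = 3*3 + 1 = 10, q_1 = 3*1 + 0 = 3.
  i=2: a_2=11, p_2 = 11*10 + 3 = 113, q_2 = 11*3 + 1 = 34.
q_2 = 34 > 24, so the last convergent with denominator <= 24 is p_1/q_1 = 10/3.
The closest fraction with denominator <= 24 is either p_1/q_1 or the intermediate fraction (k*p_1 + p_0)/(k*q_1 + q_0) with the largest k >= 1 whose denominator stays <= 24; these approach x as k grows, and every other convergent or intermediate fraction in range is farther away.
Largest k: floor((24 - q_0)/q_1) = floor((24 - 1)/3) = 7.
That gives (7*10 + 3)/(7*3 + 1) = 73/22.
Compare the errors: |x - 10/3| = |113*3 - 10*34|/(34*3) = 1/102, and |x - 73/22| = |113*22 - 73*34|/(34*22) = 4/748.
Cross-multiplying, 4*102 = 408 < 748 = 1*748, so 4/748 is smaller: the intermediate fraction 73/22 is closer to x than 10/3.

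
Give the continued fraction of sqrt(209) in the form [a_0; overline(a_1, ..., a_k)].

Write x_i = (sqrt(209) + m_i)/d_i with (m_0, d_0) = (0, 1). a_0 = floor(sqrt(209)) = 14, since 14^2 = 196 <= 209 < 225 = 15^2.
Iterate m_{i+1} = d_i*a_i - m_i, d_{i+1} = (209 - m_{i+1}^2)/d_i, a_{i+1} = floor((a_0 + m_{i+1})/d_{i+1}):
  m_1 = 1*14 - 0 = 14, d_1 = (209 - 14^2)/1 = 13/1 = 13, a_1 = floor((14 + 14)/13) = 2.
  m_2 = 13*2 - 14 = 12, d_2 = (209 - 12^2)/13 = 65/13 = 5, a_2 = floor((14 + 12)/5) = 5.
  m_3 = 5*5 - 12 = 13, d_3 = (209 - 13^2)/5 = 40/5 = 8, a_3 = floor((14 + 13)/8) = 3.
  m_4 = 8*3 - 13 = 11, d_4 = (209 - 11^2)/8 = 88/8 = 11, a_4 = floor((14 + 11)/11) = 2.
  m_5 = 11*2 - 11 = 11, d_5 = (209 - 11^2)/11 = 88/11 = 8, a_5 = floor((14 + 11)/8) = 3.
  m_6 = 8*3 - 11 = 13, d_6 = (209 - 13^2)/8 = 40/8 = 5, a_6 = floor((14 + 13)/5) = 5.
  m_7 = 5*5 - 13 = 12, d_7 = (209 - 12^2)/5 = 65/5 = 13, a_7 = floor((14 + 12)/13) = 2.
  m_8 = 13*2 - 12 = 14, d_8 = (209 - 14^2)/13 = 13/13 = 1, a_8 = floor((14 + 14)/1) = 28.
  m_9 = 1*28 - 14 = 14, d_9 = (209 - 14^2)/1 = 13/1 = 13: (m_9, d_9) = (m_1, d_1) = (14, 13), so from here the quotients repeat a_1, ..., a_8; the period length is 8.
Hence the expansion of sqrt(209) is a_0 = 14 followed by the repeating block 2, 5, 3, 2, 3, 5, 2, 28 (period 8).

[14; overline(2, 5, 3, 2, 3, 5, 2, 28)]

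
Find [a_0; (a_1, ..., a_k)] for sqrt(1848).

Write x_i = (sqrt(1848) + m_i)/d_i with (m_0, d_0) = (0, 1). a_0 = floor(sqrt(1848)) = 42, since 42^2 = 1764 <= 1848 < 1849 = 43^2.
Iterate m_{i+1} = d_i*a_i - m_i, d_{i+1} = (1848 - m_{i+1}^2)/d_i, a_{i+1} = floor((a_0 + m_{i+1})/d_{i+1}):
  m_1 = 1*42 - 0 = 42, d_1 = (1848 - 42^2)/1 = 84/1 = 84, a_1 = floor((42 + 42)/84) = 1.
  m_2 = 84*1 - 42 = 42, d_2 = (1848 - 42^2)/84 = 84/84 = 1, a_2 = floor((42 + 42)/1) = 84.
  m_3 = 1*84 - 42 = 42, d_3 = (1848 - 42^2)/1 = 84/1 = 84: (m_3, d_3) = (m_1, d_1) = (42, 84), so from here the quotients repeat a_1, a_2; the period length is 2.
Hence the expansion of sqrt(1848) is a_0 = 42 followed by the repeating block 1, 84 (period 2).

[42; (1, 84)]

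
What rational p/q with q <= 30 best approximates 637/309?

Expand x = 637/309 as a continued fraction with the Euclidean algorithm:
  637 = 2*309 + 19, so a_0 = 2.
  309 = 16*19 + 5, so a_1 = 16.
  19 = 3*5 + 4, so a_2 = 3.
  5 = 1*4 + 1, so a_3 = 1.
  4 = 4*1 + 0, so a_4 = 4.
so x = [2; 16, 3, 1, 4].
Convergents (p_i = a_i*p_{i-1} + p_{i-2}, q_i = a_i*q_{i-1} + q_{i-2} with p_{-2}=0, p_{-1}=1, q_{-2}=1, q_{-1}=0), until the denominator exceeds 30:
  i=0: a_0=2, p_0 = 2*1 + 0 = 2, q_0 = 2*0 + 1 = 1.
  i=1: a_1=16, p_1 = 16*2 + 1 = 33, q_1 = 16*1 + 0 = 16.
  i=2: a_2=3, p_2 = 3*33 + 2 = 101, q_2 = 3*16 + 1 = 49.
q_2 = 49 > 30, so the last convergent with denominator <= 30 is p_1/q_1 = 33/16.
The closest fraction with denominator <= 30 is either p_1/q_1 or the intermediate fraction (k*p_1 + p_0)/(k*q_1 + q_0) with the largest k >= 1 whose denominator stays <= 30; these approach x as k grows, and every other convergent or intermediate fraction in range is farther away.
Largest k: floor((30 - q_0)/q_1) = floor((30 - 1)/16) = 1.
That gives (1*33 + 2)/(1*16 + 1) = 35/17.
Compare the errors: |x - 33/16| = |637*16 - 33*309|/(309*16) = 5/4944, and |x - 35/17| = |637*17 - 35*309|/(309*17) = 14/5253.
Cross-multiplying, 5*5253 = 26265 < 69216 = 14*4944, so 5/4944 is smaller: the convergent 33/16 is closer to x than 35/17.

33/16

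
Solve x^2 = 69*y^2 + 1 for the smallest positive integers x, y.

First expand sqrt(69) as a continued fraction. With x_i = (sqrt(69) + m_i)/d_i and (m_0, d_0) = (0, 1): a_0 = floor(sqrt(69)) = 8, since 8^2 = 64 <= 69 < 81 = 9^2.
Iterate m_{i+1} = d_i*a_i - m_i, d_{i+1} = (69 - m_{i+1}^2)/d_i, a_{i+1} = floor((a_0 + m_{i+1})/d_{i+1}):
  m_1 = 1*8 - 0 = 8, d_1 = (69 - 8^2)/1 = 5/1 = 5, a_1 = floor((8 + 8)/5) = 3.
  m_2 = 5*3 - 8 = 7, d_2 = (69 - 7^2)/5 = 20/5 = 4, a_2 = floor((8 + 7)/4) = 3.
  m_3 = 4*3 - 7 = 5, d_3 = (69 - 5^2)/4 = 44/4 = 11, a_3 = floor((8 + 5)/11) = 1.
  m_4 = 11*1 - 5 = 6, d_4 = (69 - 6^2)/11 = 33/11 = 3, a_4 = floor((8 + 6)/3) = 4.
  m_5 = 3*4 - 6 = 6, d_5 = (69 - 6^2)/3 = 33/3 = 11, a_5 = floor((8 + 6)/11) = 1.
  m_6 = 11*1 - 6 = 5, d_6 = (69 - 5^2)/11 = 44/11 = 4, a_6 = floor((8 + 5)/4) = 3.
  m_7 = 4*3 - 5 = 7, d_7 = (69 - 7^2)/4 = 20/4 = 5, a_7 = floor((8 + 7)/5) = 3.
  m_8 = 5*3 - 7 = 8, d_8 = (69 - 8^2)/5 = 5/5 = 1, a_8 = floor((8 + 8)/1) = 16.
  m_9 = 1*16 - 8 = 8, d_9 = (69 - 8^2)/1 = 5/1 = 5: (m_9, d_9) = (m_1, d_1) = (8, 5), so from here the quotients repeat a_1, ..., a_8; the period length is 8.
So sqrt(69) = [8; (3, 3, 1, 4, 1, 3, 3, 16)] with period length k = 8.
k is even, so the fundamental solution of x^2 - 69y^2 = 1 is (p_{k-1}, q_{k-1}) = (p_7, q_7); compute convergents through index 7.
Convergents (p_i = a_i*p_{i-1} + p_{i-2}, q_i = a_i*q_{i-1} + q_{i-2} with p_{-2}=0, p_{-1}=1, q_{-2}=1, q_{-1}=0):
  i=0: a_0=8, p_0 = 8*1 + 0 = 8, q_0 = 8*0 + 1 = 1.
  i=1: a_1=3, p_1 = 3*8 + 1 = 25, q_1 = 3*1 + 0 = 3.
  i=2: a_2=3, p_2 = 3*25 + 8 = 83, q_2 = 3*3 + 1 = 10.
  i=3: a_3=1, p_3 = 1*83 + 25 = 108, q_3 = 1*10 + 3 = 13.
  i=4: a_4=4, p_4 = 4*108 + 83 = 515, q_4 = 4*13 + 10 = 62.
  i=5: a_5=1, p_5 = 1*515 + 108 = 623, q_5 = 1*62 + 13 = 75.
  i=6: a_6=3, p_6 = 3*623 + 515 = 2384, q_6 = 3*75 + 62 = 287.
  i=7: a_7=3, p_7 = 3*2384 + 623 = 7775, q_7 = 3*287 + 75 = 936.
Check: 7775^2 - 69*936^2 = 60450625 - 60450624 = 1, so (x, y) = (7775, 936) solves the equation, and by the theorem it is the least positive solution.

(x, y) = (7775, 936)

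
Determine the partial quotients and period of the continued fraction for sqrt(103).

Write x_i = (sqrt(103) + m_i)/d_i with (m_0, d_0) = (0, 1). a_0 = floor(sqrt(103)) = 10, since 10^2 = 100 <= 103 < 121 = 11^2.
Iterate m_{i+1} = d_i*a_i - m_i, d_{i+1} = (103 - m_{i+1}^2)/d_i, a_{i+1} = floor((a_0 + m_{i+1})/d_{i+1}):
  m_1 = 1*10 - 0 = 10, d_1 = (103 - 10^2)/1 = 3/1 = 3, a_1 = floor((10 + 10)/3) = 6.
  m_2 = 3*6 - 10 = 8, d_2 = (103 - 8^2)/3 = 39/3 = 13, a_2 = floor((10 + 8)/13) = 1.
  m_3 = 13*1 - 8 = 5, d_3 = (103 - 5^2)/13 = 78/13 = 6, a_3 = floor((10 + 5)/6) = 2.
  m_4 = 6*2 - 5 = 7, d_4 = (103 - 7^2)/6 = 54/6 = 9, a_4 = floor((10 + 7)/9) = 1.
  m_5 = 9*1 - 7 = 2, d_5 = (103 - 2^2)/9 = 99/9 = 11, a_5 = floor((10 + 2)/11) = 1.
  m_6 = 11*1 - 2 = 9, d_6 = (103 - 9^2)/11 = 22/11 = 2, a_6 = floor((10 + 9)/2) = 9.
  m_7 = 2*9 - 9 = 9, d_7 = (103 - 9^2)/2 = 22/2 = 11, a_7 = floor((10 + 9)/11) = 1.
  m_8 = 11*1 - 9 = 2, d_8 = (103 - 2^2)/11 = 99/11 = 9, a_8 = floor((10 + 2)/9) = 1.
  m_9 = 9*1 - 2 = 7, d_9 = (103 - 7^2)/9 = 54/9 = 6, a_9 = floor((10 + 7)/6) = 2.
  m_10 = 6*2 - 7 = 5, d_10 = (103 - 5^2)/6 = 78/6 = 13, a_10 = floor((10 + 5)/13) = 1.
  m_11 = 13*1 - 5 = 8, d_11 = (103 - 8^2)/13 = 39/13 = 3, a_11 = floor((10 + 8)/3) = 6.
  m_12 = 3*6 - 8 = 10, d_12 = (103 - 10^2)/3 = 3/3 = 1, a_12 = floor((10 + 10)/1) = 20.
  m_13 = 1*20 - 10 = 10, d_13 = (103 - 10^2)/1 = 3/1 = 3: (m_13, d_13) = (m_1, d_1) = (10, 3), so from here the quotients repeat a_1, ..., a_12; the period length is 12.
Hence the expansion of sqrt(103) is a_0 = 10 followed by the repeating block 6, 1, 2, 1, 1, 9, 1, 1, 2, 1, 6, 20 (period 12).

[10; (6, 1, 2, 1, 1, 9, 1, 1, 2, 1, 6, 20)]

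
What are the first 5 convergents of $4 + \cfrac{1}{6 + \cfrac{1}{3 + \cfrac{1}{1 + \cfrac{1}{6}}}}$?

4/1, 25/6, 79/19, 104/25, 703/169

Using the convergent recurrence p_i = a_i*p_{i-1} + p_{i-2}, q_i = a_i*q_{i-1} + q_{i-2} with p_{-2}=0, p_{-1}=1, q_{-2}=1, q_{-1}=0:
  i=0: a_0=4, p_0 = 4*1 + 0 = 4, q_0 = 4*0 + 1 = 1.
  i=1: a_1=6, p_1 = 6*4 + 1 = 25, q_1 = 6*1 + 0 = 6.
  i=2: a_2=3, p_2 = 3*25 + 4 = 79, q_2 = 3*6 + 1 = 19.
  i=3: a_3=1, p_3 = 1*79 + 25 = 104, q_3 = 1*19 + 6 = 25.
  i=4: a_4=6, p_4 = 6*104 + 79 = 703, q_4 = 6*25 + 19 = 169.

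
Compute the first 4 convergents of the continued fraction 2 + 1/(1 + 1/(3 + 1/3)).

2/1, 3/1, 11/4, 36/13

Using the convergent recurrence p_i = a_i*p_{i-1} + p_{i-2}, q_i = a_i*q_{i-1} + q_{i-2} with p_{-2}=0, p_{-1}=1, q_{-2}=1, q_{-1}=0:
  i=0: a_0=2, p_0 = 2*1 + 0 = 2, q_0 = 2*0 + 1 = 1.
  i=1: a_1=1, p_1 = 1*2 + 1 = 3, q_1 = 1*1 + 0 = 1.
  i=2: a_2=3, p_2 = 3*3 + 2 = 11, q_2 = 3*1 + 1 = 4.
  i=3: a_3=3, p_3 = 3*11 + 3 = 36, q_3 = 3*4 + 1 = 13.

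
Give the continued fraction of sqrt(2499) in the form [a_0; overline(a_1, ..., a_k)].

Write x_i = (sqrt(2499) + m_i)/d_i with (m_0, d_0) = (0, 1). a_0 = floor(sqrt(2499)) = 49, since 49^2 = 2401 <= 2499 < 2500 = 50^2.
Iterate m_{i+1} = d_i*a_i - m_i, d_{i+1} = (2499 - m_{i+1}^2)/d_i, a_{i+1} = floor((a_0 + m_{i+1})/d_{i+1}):
  m_1 = 1*49 - 0 = 49, d_1 = (2499 - 49^2)/1 = 98/1 = 98, a_1 = floor((49 + 49)/98) = 1.
  m_2 = 98*1 - 49 = 49, d_2 = (2499 - 49^2)/98 = 98/98 = 1, a_2 = floor((49 + 49)/1) = 98.
  m_3 = 1*98 - 49 = 49, d_3 = (2499 - 49^2)/1 = 98/1 = 98: (m_3, d_3) = (m_1, d_1) = (49, 98), so from here the quotients repeat a_1, a_2; the period length is 2.
Hence the expansion of sqrt(2499) is a_0 = 49 followed by the repeating block 1, 98 (period 2).

[49; overline(1, 98)]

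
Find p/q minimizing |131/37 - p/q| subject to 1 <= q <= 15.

46/13

Expand x = 131/37 as a continued fraction with the Euclidean algorithm:
  131 = 3*37 + 20, so a_0 = 3.
  37 = 1*20 + 17, so a_1 = 1.
  20 = 1*17 + 3, so a_2 = 1.
  17 = 5*3 + 2, so a_3 = 5.
  3 = 1*2 + 1, so a_4 = 1.
  2 = 2*1 + 0, so a_5 = 2.
so x = [3; 1, 1, 5, 1, 2].
Convergents (p_i = a_i*p_{i-1} + p_{i-2}, q_i = a_i*q_{i-1} + q_{i-2} with p_{-2}=0, p_{-1}=1, q_{-2}=1, q_{-1}=0), until the denominator exceeds 15:
  i=0: a_0=3, p_0 = 3*1 + 0 = 3, q_0 = 3*0 + 1 = 1.
  i=1: a_1=1, p_1 = 1*3 + 1 = 4, q_1 = 1*1 + 0 = 1.
  i=2: a_2=1, p_2 = 1*4 + 3 = 7, q_2 = 1*1 + 1 = 2.
  i=3: a_3=5, p_3 = 5*7 + 4 = 39, q_3 = 5*2 + 1 = 11.
  i=4: a_4=1, p_4 = 1*39 + 7 = 46, q_4 = 1*11 + 2 = 13.
  i=5: a_5=2, p_5 = 2*46 + 39 = 131, q_5 = 2*13 + 11 = 37.
q_5 = 37 > 15, so the last convergent with denominator <= 15 is p_4/q_4 = 46/13.
The closest fraction with denominator <= 15 is either p_4/q_4 or the intermediate fraction (k*p_4 + p_3)/(k*q_4 + q_3) with the largest k >= 1 whose denominator stays <= 15; these approach x as k grows, and every other convergent or intermediate fraction in range is farther away.
Largest k: floor((15 - q_3)/q_4) = floor((15 - 11)/13) = 0.
Since k = 0, no intermediate fraction beyond p_4/q_4 has denominator <= 15, so the convergent 46/13 is the closest (its error is |131*13 - 46*37|/(37*13) = 1/481).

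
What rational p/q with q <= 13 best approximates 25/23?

13/12

Expand x = 25/23 as a continued fraction with the Euclidean algorithm:
  25 = 1*23 + 2, so a_0 = 1.
  23 = 11*2 + 1, so a_1 = 11.
  2 = 2*1 + 0, so a_2 = 2.
so x = [1; 11, 2].
Convergents (p_i = a_i*p_{i-1} + p_{i-2}, q_i = a_i*q_{i-1} + q_{i-2} with p_{-2}=0, p_{-1}=1, q_{-2}=1, q_{-1}=0), until the denominator exceeds 13:
  i=0: a_0=1, p_0 = 1*1 + 0 = 1, q_0 = 1*0 + 1 = 1.
  i=1: a_1=11, p_1 = 11*1 + 1 = 12, q_1 = 11*1 + 0 = 11.
  i=2: a_2=2, p_2 = 2*12 + 1 = 25, q_2 = 2*11 + 1 = 23.
q_2 = 23 > 13, so the last convergent with denominator <= 13 is p_1/q_1 = 12/11.
The closest fraction with denominator <= 13 is either p_1/q_1 or the intermediate fraction (k*p_1 + p_0)/(k*q_1 + q_0) with the largest k >= 1 whose denominator stays <= 13; these approach x as k grows, and every other convergent or intermediate fraction in range is farther away.
Largest k: floor((13 - q_0)/q_1) = floor((13 - 1)/11) = 1.
That gives (1*12 + 1)/(1*11 + 1) = 13/12.
Compare the errors: |x - 12/11| = |25*11 - 12*23|/(23*11) = 1/253, and |x - 13/12| = |25*12 - 13*23|/(23*12) = 1/276.
Cross-multiplying, 1*253 = 253 < 276 = 1*276, so 1/276 is smaller: the intermediate fraction 13/12 is closer to x than 12/11.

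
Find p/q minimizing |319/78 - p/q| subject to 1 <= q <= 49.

184/45

Expand x = 319/78 as a continued fraction with the Euclidean algorithm:
  319 = 4*78 + 7, so a_0 = 4.
  78 = 11*7 + 1, so a_1 = 11.
  7 = 7*1 + 0, so a_2 = 7.
so x = [4; 11, 7].
Convergents (p_i = a_i*p_{i-1} + p_{i-2}, q_i = a_i*q_{i-1} + q_{i-2} with p_{-2}=0, p_{-1}=1, q_{-2}=1, q_{-1}=0), until the denominator exceeds 49:
  i=0: a_0=4, p_0 = 4*1 + 0 = 4, q_0 = 4*0 + 1 = 1.
  i=1: a_1=11, p_1 = 11*4 + 1 = 45, q_1 = 11*1 + 0 = 11.
  i=2: a_2=7, p_2 = 7*45 + 4 = 319, q_2 = 7*11 + 1 = 78.
q_2 = 78 > 49, so the last convergent with denominator <= 49 is p_1/q_1 = 45/11.
The closest fraction with denominator <= 49 is either p_1/q_1 or the intermediate fraction (k*p_1 + p_0)/(k*q_1 + q_0) with the largest k >= 1 whose denominator stays <= 49; these approach x as k grows, and every other convergent or intermediate fraction in range is farther away.
Largest k: floor((49 - q_0)/q_1) = floor((49 - 1)/11) = 4.
That gives (4*45 + 4)/(4*11 + 1) = 184/45.
Compare the errors: |x - 45/11| = |319*11 - 45*78|/(78*11) = 1/858, and |x - 184/45| = |319*45 - 184*78|/(78*45) = 3/3510.
Cross-multiplying, 3*858 = 2574 < 3510 = 1*3510, so 3/3510 is smaller: the intermediate fraction 184/45 is closer to x than 45/11.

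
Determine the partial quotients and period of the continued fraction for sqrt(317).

Write x_i = (sqrt(317) + m_i)/d_i with (m_0, d_0) = (0, 1). a_0 = floor(sqrt(317)) = 17, since 17^2 = 289 <= 317 < 324 = 18^2.
Iterate m_{i+1} = d_i*a_i - m_i, d_{i+1} = (317 - m_{i+1}^2)/d_i, a_{i+1} = floor((a_0 + m_{i+1})/d_{i+1}):
  m_1 = 1*17 - 0 = 17, d_1 = (317 - 17^2)/1 = 28/1 = 28, a_1 = floor((17 + 17)/28) = 1.
  m_2 = 28*1 - 17 = 11, d_2 = (317 - 11^2)/28 = 196/28 = 7, a_2 = floor((17 + 11)/7) = 4.
  m_3 = 7*4 - 11 = 17, d_3 = (317 - 17^2)/7 = 28/7 = 4, a_3 = floor((17 + 17)/4) = 8.
  m_4 = 4*8 - 17 = 15, d_4 = (317 - 15^2)/4 = 92/4 = 23, a_4 = floor((17 + 15)/23) = 1.
  m_5 = 23*1 - 15 = 8, d_5 = (317 - 8^2)/23 = 253/23 = 11, a_5 = floor((17 + 8)/11) = 2.
  m_6 = 11*2 - 8 = 14, d_6 = (317 - 14^2)/11 = 121/11 = 11, a_6 = floor((17 + 14)/11) = 2.
  m_7 = 11*2 - 14 = 8, d_7 = (317 - 8^2)/11 = 253/11 = 23, a_7 = floor((17 + 8)/23) = 1.
  m_8 = 23*1 - 8 = 15, d_8 = (317 - 15^2)/23 = 92/23 = 4, a_8 = floor((17 + 15)/4) = 8.
  m_9 = 4*8 - 15 = 17, d_9 = (317 - 17^2)/4 = 28/4 = 7, a_9 = floor((17 + 17)/7) = 4.
  m_10 = 7*4 - 17 = 11, d_10 = (317 - 11^2)/7 = 196/7 = 28, a_10 = floor((17 + 11)/28) = 1.
  m_11 = 28*1 - 11 = 17, d_11 = (317 - 17^2)/28 = 28/28 = 1, a_11 = floor((17 + 17)/1) = 34.
  m_12 = 1*34 - 17 = 17, d_12 = (317 - 17^2)/1 = 28/1 = 28: (m_12, d_12) = (m_1, d_1) = (17, 28), so from here the quotients repeat a_1, ..., a_11; the period length is 11.
Hence the expansion of sqrt(317) is a_0 = 17 followed by the repeating block 1, 4, 8, 1, 2, 2, 1, 8, 4, 1, 34 (period 11).

[17; (1, 4, 8, 1, 2, 2, 1, 8, 4, 1, 34)]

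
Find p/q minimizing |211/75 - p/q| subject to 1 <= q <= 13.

31/11

Expand x = 211/75 as a continued fraction with the Euclidean algorithm:
  211 = 2*75 + 61, so a_0 = 2.
  75 = 1*61 + 14, so a_1 = 1.
  61 = 4*14 + 5, so a_2 = 4.
  14 = 2*5 + 4, so a_3 = 2.
  5 = 1*4 + 1, so a_4 = 1.
  4 = 4*1 + 0, so a_5 = 4.
so x = [2; 1, 4, 2, 1, 4].
Convergents (p_i = a_i*p_{i-1} + p_{i-2}, q_i = a_i*q_{i-1} + q_{i-2} with p_{-2}=0, p_{-1}=1, q_{-2}=1, q_{-1}=0), until the denominator exceeds 13:
  i=0: a_0=2, p_0 = 2*1 + 0 = 2, q_0 = 2*0 + 1 = 1.
  i=1: a_1=1, p_1 = 1*2 + 1 = 3, q_1 = 1*1 + 0 = 1.
  i=2: a_2=4, p_2 = 4*3 + 2 = 14, q_2 = 4*1 + 1 = 5.
  i=3: a_3=2, p_3 = 2*14 + 3 = 31, q_3 = 2*5 + 1 = 11.
  i=4: a_4=1, p_4 = 1*31 + 14 = 45, q_4 = 1*11 + 5 = 16.
q_4 = 16 > 13, so the last convergent with denominator <= 13 is p_3/q_3 = 31/11.
The closest fraction with denominator <= 13 is either p_3/q_3 or the intermediate fraction (k*p_3 + p_2)/(k*q_3 + q_2) with the largest k >= 1 whose denominator stays <= 13; these approach x as k grows, and every other convergent or intermediate fraction in range is farther away.
Largest k: floor((13 - q_2)/q_3) = floor((13 - 5)/11) = 0.
Since k = 0, no intermediate fraction beyond p_3/q_3 has denominator <= 13, so the convergent 31/11 is the closest (its error is |211*11 - 31*75|/(75*11) = 4/825).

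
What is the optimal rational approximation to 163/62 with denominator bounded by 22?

50/19

Expand x = 163/62 as a continued fraction with the Euclidean algorithm:
  163 = 2*62 + 39, so a_0 = 2.
  62 = 1*39 + 23, so a_1 = 1.
  39 = 1*23 + 16, so a_2 = 1.
  23 = 1*16 + 7, so a_3 = 1.
  16 = 2*7 + 2, so a_4 = 2.
  7 = 3*2 + 1, so a_5 = 3.
  2 = 2*1 + 0, so a_6 = 2.
so x = [2; 1, 1, 1, 2, 3, 2].
Convergents (p_i = a_i*p_{i-1} + p_{i-2}, q_i = a_i*q_{i-1} + q_{i-2} with p_{-2}=0, p_{-1}=1, q_{-2}=1, q_{-1}=0), until the denominator exceeds 22:
  i=0: a_0=2, p_0 = 2*1 + 0 = 2, q_0 = 2*0 + 1 = 1.
  i=1: a_1=1, p_1 = 1*2 + 1 = 3, q_1 = 1*1 + 0 = 1.
  i=2: a_2=1, p_2 = 1*3 + 2 = 5, q_2 = 1*1 + 1 = 2.
  i=3: a_3=1, p_3 = 1*5 + 3 = 8, q_3 = 1*2 + 1 = 3.
  i=4: a_4=2, p_4 = 2*8 + 5 = 21, q_4 = 2*3 + 2 = 8.
  i=5: a_5=3, p_5 = 3*21 + 8 = 71, q_5 = 3*8 + 3 = 27.
q_5 = 27 > 22, so the last convergent with denominator <= 22 is p_4/q_4 = 21/8.
The closest fraction with denominator <= 22 is either p_4/q_4 or the intermediate fraction (k*p_4 + p_3)/(k*q_4 + q_3) with the largest k >= 1 whose denominator stays <= 22; these approach x as k grows, and every other convergent or intermediate fraction in range is farther away.
Largest k: floor((22 - q_3)/q_4) = floor((22 - 3)/8) = 2.
That gives (2*21 + 8)/(2*8 + 3) = 50/19.
Compare the errors: |x - 21/8| = |163*8 - 21*62|/(62*8) = 2/496, and |x - 50/19| = |163*19 - 50*62|/(62*19) = 3/1178.
Cross-multiplying, 3*496 = 1488 < 2356 = 2*1178, so 3/1178 is smaller: the intermediate fraction 50/19 is closer to x than 21/8.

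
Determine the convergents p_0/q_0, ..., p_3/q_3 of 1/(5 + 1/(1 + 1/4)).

0/1, 1/5, 1/6, 5/29

Using the convergent recurrence p_i = a_i*p_{i-1} + p_{i-2}, q_i = a_i*q_{i-1} + q_{i-2} with p_{-2}=0, p_{-1}=1, q_{-2}=1, q_{-1}=0:
  i=0: a_0=0, p_0 = 0*1 + 0 = 0, q_0 = 0*0 + 1 = 1.
  i=1: a_1=5, p_1 = 5*0 + 1 = 1, q_1 = 5*1 + 0 = 5.
  i=2: a_2=1, p_2 = 1*1 + 0 = 1, q_2 = 1*5 + 1 = 6.
  i=3: a_3=4, p_3 = 4*1 + 1 = 5, q_3 = 4*6 + 5 = 29.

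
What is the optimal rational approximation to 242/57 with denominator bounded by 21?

Expand x = 242/57 as a continued fraction with the Euclidean algorithm:
  242 = 4*57 + 14, so a_0 = 4.
  57 = 4*14 + 1, so a_1 = 4.
  14 = 14*1 + 0, so a_2 = 14.
so x = [4; 4, 14].
Convergents (p_i = a_i*p_{i-1} + p_{i-2}, q_i = a_i*q_{i-1} + q_{i-2} with p_{-2}=0, p_{-1}=1, q_{-2}=1, q_{-1}=0), until the denominator exceeds 21:
  i=0: a_0=4, p_0 = 4*1 + 0 = 4, q_0 = 4*0 + 1 = 1.
  i=1: a_1=4, p_1 = 4*4 + 1 = 17, q_1 = 4*1 + 0 = 4.
  i=2: a_2=14, p_2 = 14*17 + 4 = 242, q_2 = 14*4 + 1 = 57.
q_2 = 57 > 21, so the last convergent with denominator <= 21 is p_1/q_1 = 17/4.
The closest fraction with denominator <= 21 is either p_1/q_1 or the intermediate fraction (k*p_1 + p_0)/(k*q_1 + q_0) with the largest k >= 1 whose denominator stays <= 21; these approach x as k grows, and every other convergent or intermediate fraction in range is farther away.
Largest k: floor((21 - q_0)/q_1) = floor((21 - 1)/4) = 5.
That gives (5*17 + 4)/(5*4 + 1) = 89/21.
Compare the errors: |x - 17/4| = |242*4 - 17*57|/(57*4) = 1/228, and |x - 89/21| = |242*21 - 89*57|/(57*21) = 9/1197.
Cross-multiplying, 1*1197 = 1197 < 2052 = 9*228, so 1/228 is smaller: the convergent 17/4 is closer to x than 89/21.

17/4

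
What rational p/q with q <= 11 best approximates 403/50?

Expand x = 403/50 as a continued fraction with the Euclidean algorithm:
  403 = 8*50 + 3, so a_0 = 8.
  50 = 16*3 + 2, so a_1 = 16.
  3 = 1*2 + 1, so a_2 = 1.
  2 = 2*1 + 0, so a_3 = 2.
so x = [8; 16, 1, 2].
Convergents (p_i = a_i*p_{i-1} + p_{i-2}, q_i = a_i*q_{i-1} + q_{i-2} with p_{-2}=0, p_{-1}=1, q_{-2}=1, q_{-1}=0), until the denominator exceeds 11:
  i=0: a_0=8, p_0 = 8*1 + 0 = 8, q_0 = 8*0 + 1 = 1.
  i=1: a_1=16, p_1 = 16*8 + 1 = 129, q_1 = 16*1 + 0 = 16.
q_1 = 16 > 11, so the last convergent with denominator <= 11 is p_0/q_0 = 8/1.
The closest fraction with denominator <= 11 is either p_0/q_0 or the intermediate fraction (k*p_0 + p_{-1})/(k*q_0 + q_{-1}) with the largest k >= 1 whose denominator stays <= 11; these approach x as k grows, and every other convergent or intermediate fraction in range is farther away.
Largest k: floor((11 - q_{-1})/q_0) = floor((11 - 0)/1) = 11 (using the seeds p_{-1} = 1, q_{-1} = 0).
That gives (11*8 + 1)/(11*1 + 0) = 89/11.
Compare the errors: |x - 8/1| = |403*1 - 8*50|/(50*1) = 3/50, and |x - 89/11| = |403*11 - 89*50|/(50*11) = 17/550.
Cross-multiplying, 17*50 = 850 < 1650 = 3*550, so 17/550 is smaller: the intermediate fraction 89/11 is closer to x than 8/1.

89/11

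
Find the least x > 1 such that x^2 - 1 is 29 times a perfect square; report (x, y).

First expand sqrt(29) as a continued fraction. With x_i = (sqrt(29) + m_i)/d_i and (m_0, d_0) = (0, 1): a_0 = floor(sqrt(29)) = 5, since 5^2 = 25 <= 29 < 36 = 6^2.
Iterate m_{i+1} = d_i*a_i - m_i, d_{i+1} = (29 - m_{i+1}^2)/d_i, a_{i+1} = floor((a_0 + m_{i+1})/d_{i+1}):
  m_1 = 1*5 - 0 = 5, d_1 = (29 - 5^2)/1 = 4/1 = 4, a_1 = floor((5 + 5)/4) = 2.
  m_2 = 4*2 - 5 = 3, d_2 = (29 - 3^2)/4 = 20/4 = 5, a_2 = floor((5 + 3)/5) = 1.
  m_3 = 5*1 - 3 = 2, d_3 = (29 - 2^2)/5 = 25/5 = 5, a_3 = floor((5 + 2)/5) = 1.
  m_4 = 5*1 - 2 = 3, d_4 = (29 - 3^2)/5 = 20/5 = 4, a_4 = floor((5 + 3)/4) = 2.
  m_5 = 4*2 - 3 = 5, d_5 = (29 - 5^2)/4 = 4/4 = 1, a_5 = floor((5 + 5)/1) = 10.
  m_6 = 1*10 - 5 = 5, d_6 = (29 - 5^2)/1 = 4/1 = 4: (m_6, d_6) = (m_1, d_1) = (5, 4), so from here the quotients repeat a_1, ..., a_5; the period length is 5.
So sqrt(29) = [5; (2, 1, 1, 2, 10)] with period length k = 5.
k is odd, so (p_{k-1}, q_{k-1}) only solves x^2 - 29y^2 = -1 and the fundamental solution of x^2 - 29y^2 = 1 is (p_{2k-1}, q_{2k-1}) = (p_9, q_9); compute convergents through index 9, running through the period twice.
Convergents (p_i = a_i*p_{i-1} + p_{i-2}, q_i = a_i*q_{i-1} + q_{i-2} with p_{-2}=0, p_{-1}=1, q_{-2}=1, q_{-1}=0):
  i=0: a_0=5, p_0 = 5*1 + 0 = 5, q_0 = 5*0 + 1 = 1.
  i=1: a_1=2, p_1 = 2*5 + 1 = 11, q_1 = 2*1 + 0 = 2.
  i=2: a_2=1, p_2 = 1*11 + 5 = 16, q_2 = 1*2 + 1 = 3.
  i=3: a_3=1, p_3 = 1*16 + 11 = 27, q_3 = 1*3 + 2 = 5.
  i=4: a_4=2, p_4 = 2*27 + 16 = 70, q_4 = 2*5 + 3 = 13.
  i=5: a_5=10, p_5 = 10*70 + 27 = 727, q_5 = 10*13 + 5 = 135.
  i=6: a_6=2, p_6 = 2*727 + 70 = 1524, q_6 = 2*135 + 13 = 283.
  i=7: a_7=1, p_7 = 1*1524 + 727 = 2251, q_7 = 1*283 + 135 = 418.
  i=8: a_8=1, p_8 = 1*2251 + 1524 = 3775, q_8 = 1*418 + 283 = 701.
  i=9: a_9=2, p_9 = 2*3775 + 2251 = 9801, q_9 = 2*701 + 418 = 1820.
Indeed p_4^2 - 29*q_4^2 = 4900 - 4901 = -1, not +1.
Check: 9801^2 - 29*1820^2 = 96059601 - 96059600 = 1, so (x, y) = (9801, 1820) solves the equation, and by the theorem it is the least positive solution.

(x, y) = (9801, 1820)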